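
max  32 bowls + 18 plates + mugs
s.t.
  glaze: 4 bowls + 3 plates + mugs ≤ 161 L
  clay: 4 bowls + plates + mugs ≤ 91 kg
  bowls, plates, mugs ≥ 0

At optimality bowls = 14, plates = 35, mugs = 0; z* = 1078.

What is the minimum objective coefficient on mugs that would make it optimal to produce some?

Both glaze and clay are binding at x*.
The binding rows give the dual system: 4·y_glaze + 4·y_clay = 32 and 3·y_glaze + 1·y_clay = 18.
Solving: y_glaze = 5, y_clay = 3.
mugs enters the basis when its profit ≥ yᵀa₃ = 5·1 + 3·1 = 8.

8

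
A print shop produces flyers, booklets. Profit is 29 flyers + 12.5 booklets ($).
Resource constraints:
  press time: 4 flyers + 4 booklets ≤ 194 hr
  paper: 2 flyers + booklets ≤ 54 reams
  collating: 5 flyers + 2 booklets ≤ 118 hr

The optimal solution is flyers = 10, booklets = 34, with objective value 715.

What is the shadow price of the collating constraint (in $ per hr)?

4

Check each constraint at x*: press time 176/194 (slack 18); paper 54/54 (tight); collating 118/118 (tight).
Slack constraints have shadow price 0 (complementary slackness).
From A_Bᵀ y = c: 2·y_paper + 5·y_collating = 29; 1·y_paper + 2·y_collating = 12.5.
Solving: y_paper = 4.5, y_collating = 4.
Shadow price of collating = 4.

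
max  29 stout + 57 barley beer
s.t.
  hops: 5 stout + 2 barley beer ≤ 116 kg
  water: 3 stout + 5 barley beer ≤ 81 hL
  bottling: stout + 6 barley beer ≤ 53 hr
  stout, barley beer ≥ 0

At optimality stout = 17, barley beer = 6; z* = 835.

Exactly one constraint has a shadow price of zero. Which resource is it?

hops: 97/116 (slack 19)
water: 81/81 (binding)
bottling: 53/53 (binding)
By complementary slackness, a constraint with positive slack has shadow price 0 → hops.

hops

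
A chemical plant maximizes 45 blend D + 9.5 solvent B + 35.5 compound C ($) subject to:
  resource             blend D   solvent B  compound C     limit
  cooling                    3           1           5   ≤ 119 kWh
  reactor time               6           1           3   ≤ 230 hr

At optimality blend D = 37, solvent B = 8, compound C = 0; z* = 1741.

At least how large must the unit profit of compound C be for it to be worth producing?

36.5

At the optimum: cooling uses 119 of 119 (binding); reactor time uses 230 of 230 (binding).
Dual feasibility on the basic columns requires 3·y_cooling + 6·y_reactor time = 45, 1·y_cooling + 1·y_reactor time = 9.5.
Solving: y_cooling = 4, y_reactor time = 5.5.
compound C enters the basis when its profit ≥ yᵀa₃ = 4·5 + 5.5·3 = 36.5.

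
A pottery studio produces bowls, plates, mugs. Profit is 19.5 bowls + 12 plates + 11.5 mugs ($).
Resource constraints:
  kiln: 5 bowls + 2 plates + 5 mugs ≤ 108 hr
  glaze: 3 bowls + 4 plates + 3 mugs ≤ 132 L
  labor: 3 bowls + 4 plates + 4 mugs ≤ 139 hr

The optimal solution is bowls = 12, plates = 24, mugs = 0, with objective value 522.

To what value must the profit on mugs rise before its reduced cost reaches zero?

Binding: kiln and glaze. Non-binding: labor (7 unused).
Since labor is not tight, its dual is 0.
Dual feasibility on the basic columns requires 5·y_kiln + 3·y_glaze = 19.5, 2·y_kiln + 4·y_glaze = 12.
→ y_kiln = 3 and y_glaze = 1.5.
mugs enters the basis when its profit ≥ yᵀa₃ = 3·5 + 1.5·3 = 19.5.

19.5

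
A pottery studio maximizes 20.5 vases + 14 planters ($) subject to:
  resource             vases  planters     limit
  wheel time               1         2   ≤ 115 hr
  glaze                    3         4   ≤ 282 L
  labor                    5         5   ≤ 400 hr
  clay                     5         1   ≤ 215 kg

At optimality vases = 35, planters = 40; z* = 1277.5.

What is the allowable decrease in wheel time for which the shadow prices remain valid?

72

Binding constraints: wheel time, clay. The basis is B = [[1,2],[5,1]] with det -9.
Per unit decrease in wheel time, x* moves by d = (0.1111, -0.5556).
The basis stays optimal until planters reaches 0; allowable decrease = 72 hr.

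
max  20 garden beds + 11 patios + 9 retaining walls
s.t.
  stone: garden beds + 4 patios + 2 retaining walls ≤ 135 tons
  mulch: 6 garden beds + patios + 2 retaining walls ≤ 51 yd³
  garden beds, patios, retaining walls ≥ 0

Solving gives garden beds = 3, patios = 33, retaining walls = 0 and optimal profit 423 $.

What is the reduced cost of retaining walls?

At the optimum: stone uses 135 of 135 (binding); mulch uses 51 of 51 (binding).
From A_Bᵀ y = c: 1·y_stone + 6·y_mulch = 20; 4·y_stone + 1·y_mulch = 11.
Solving: y_stone = 2, y_mulch = 3.
Reduced cost of retaining walls: c₃ − yᵀa₃ = 9 − (2·2 + 3·2) = 9 − 10 = -1.

-1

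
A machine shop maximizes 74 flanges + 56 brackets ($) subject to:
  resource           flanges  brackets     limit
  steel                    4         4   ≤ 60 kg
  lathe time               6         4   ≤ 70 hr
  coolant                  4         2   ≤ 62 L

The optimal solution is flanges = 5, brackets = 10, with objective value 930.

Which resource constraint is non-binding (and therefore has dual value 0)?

steel: 60/60 (binding)
lathe time: 70/70 (binding)
coolant: 40/62 (slack 22)
By complementary slackness, a constraint with positive slack has shadow price 0 → coolant.

coolant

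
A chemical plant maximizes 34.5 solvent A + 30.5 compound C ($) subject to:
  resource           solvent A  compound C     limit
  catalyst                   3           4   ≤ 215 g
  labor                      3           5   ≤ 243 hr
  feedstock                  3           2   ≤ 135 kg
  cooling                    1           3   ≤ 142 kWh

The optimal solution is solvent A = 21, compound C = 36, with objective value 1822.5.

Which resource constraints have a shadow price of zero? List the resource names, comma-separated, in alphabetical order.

catalyst: 207/215 (slack 8)
labor: 243/243 (binding)
feedstock: 135/135 (binding)
cooling: 129/142 (slack 13)
By complementary slackness, a constraint with positive slack has shadow price 0 → catalyst, cooling.

catalyst, cooling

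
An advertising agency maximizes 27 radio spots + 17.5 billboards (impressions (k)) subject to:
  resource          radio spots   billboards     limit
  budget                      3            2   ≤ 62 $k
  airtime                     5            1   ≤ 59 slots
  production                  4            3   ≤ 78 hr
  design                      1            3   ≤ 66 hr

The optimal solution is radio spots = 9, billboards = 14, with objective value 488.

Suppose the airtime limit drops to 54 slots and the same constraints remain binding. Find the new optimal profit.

At the optimum: budget uses 55 of 62 (slack = 7); airtime uses 59 of 59 (binding); production uses 78 of 78 (binding); design uses 51 of 66 (slack = 15).
Since budget, design are not tight, their duals are 0.
The binding rows give the dual system: 5·y_airtime + 4·y_production = 27 and 1·y_airtime + 3·y_production = 17.5.
This yields shadow prices y_airtime = 1, y_production = 5.5.
Δz = y_airtime·Δb = 1 × (-5) = -5, so new z* = 488 − 5 = 483.

483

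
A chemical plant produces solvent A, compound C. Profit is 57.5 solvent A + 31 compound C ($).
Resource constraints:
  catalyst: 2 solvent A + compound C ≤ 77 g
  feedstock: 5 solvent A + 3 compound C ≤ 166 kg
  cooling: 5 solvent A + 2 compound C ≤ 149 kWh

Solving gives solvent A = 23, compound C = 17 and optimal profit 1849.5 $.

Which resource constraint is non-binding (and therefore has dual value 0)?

catalyst

catalyst: 63/77 (slack 14)
feedstock: 166/166 (binding)
cooling: 149/149 (binding)
By complementary slackness, a constraint with positive slack has shadow price 0 → catalyst.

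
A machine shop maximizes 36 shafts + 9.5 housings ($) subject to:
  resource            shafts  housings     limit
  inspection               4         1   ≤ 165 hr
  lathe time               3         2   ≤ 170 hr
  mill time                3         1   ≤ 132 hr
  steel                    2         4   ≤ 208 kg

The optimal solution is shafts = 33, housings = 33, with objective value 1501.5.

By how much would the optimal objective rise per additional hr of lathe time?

0

Binding: inspection and mill time. Non-binding: lathe time (5 unused), steel (10 unused).
Since lathe time, steel are not tight, their duals are 0.
Dual feasibility on the basic columns requires 4·y_inspection + 3·y_mill time = 36, 1·y_inspection + 1·y_mill time = 9.5.
→ y_inspection = 7.5 and y_mill time = 2.
Shadow price of lathe time = 0.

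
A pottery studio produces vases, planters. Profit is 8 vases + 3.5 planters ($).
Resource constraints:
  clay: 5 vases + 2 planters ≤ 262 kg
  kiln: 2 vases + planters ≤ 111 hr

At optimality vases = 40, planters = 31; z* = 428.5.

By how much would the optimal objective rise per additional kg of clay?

Both clay and kiln are binding at x*.
The binding rows give the dual system: 5·y_clay + 2·y_kiln = 8 and 2·y_clay + 1·y_kiln = 3.5.
→ y_clay = 1 and y_kiln = 1.5.
Shadow price of clay = 1.

1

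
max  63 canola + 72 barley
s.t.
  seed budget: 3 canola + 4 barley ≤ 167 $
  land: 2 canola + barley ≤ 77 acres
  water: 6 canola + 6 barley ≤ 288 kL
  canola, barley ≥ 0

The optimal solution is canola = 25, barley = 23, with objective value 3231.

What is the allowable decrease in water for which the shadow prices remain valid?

37.5

Binding constraints: seed budget, water. The basis is B = [[3,4],[6,6]] with det -6.
Per unit decrease in water, x* moves by d = (-0.6667, 0.5).
The basis stays optimal until canola reaches 0; allowable decrease = 37.5 kL.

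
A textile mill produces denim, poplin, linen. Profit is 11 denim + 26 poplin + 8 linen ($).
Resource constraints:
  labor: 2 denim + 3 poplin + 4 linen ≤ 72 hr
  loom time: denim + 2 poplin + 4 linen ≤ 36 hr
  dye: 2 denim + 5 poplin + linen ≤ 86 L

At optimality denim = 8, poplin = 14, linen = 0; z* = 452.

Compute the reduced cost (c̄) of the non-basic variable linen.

-8

At the optimum: labor uses 58 of 72 (slack = 14); loom time uses 36 of 36 (binding); dye uses 86 of 86 (binding).
Slack constraints have shadow price 0 (complementary slackness).
Dual feasibility on the basic columns requires 1·y_loom time + 2·y_dye = 11, 2·y_loom time + 5·y_dye = 26.
→ y_loom time = 3 and y_dye = 4.
Reduced cost of linen: c₃ − yᵀa₃ = 8 − (3·4 + 4·1) = 8 − 16 = -8.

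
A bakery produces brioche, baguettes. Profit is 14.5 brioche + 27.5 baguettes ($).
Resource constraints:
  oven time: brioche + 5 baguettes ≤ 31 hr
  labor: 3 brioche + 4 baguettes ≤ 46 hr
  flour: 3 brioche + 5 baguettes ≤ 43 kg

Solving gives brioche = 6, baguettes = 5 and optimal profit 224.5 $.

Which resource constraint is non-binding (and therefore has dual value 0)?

oven time: 31/31 (binding)
labor: 38/46 (slack 8)
flour: 43/43 (binding)
By complementary slackness, a constraint with positive slack has shadow price 0 → labor.

labor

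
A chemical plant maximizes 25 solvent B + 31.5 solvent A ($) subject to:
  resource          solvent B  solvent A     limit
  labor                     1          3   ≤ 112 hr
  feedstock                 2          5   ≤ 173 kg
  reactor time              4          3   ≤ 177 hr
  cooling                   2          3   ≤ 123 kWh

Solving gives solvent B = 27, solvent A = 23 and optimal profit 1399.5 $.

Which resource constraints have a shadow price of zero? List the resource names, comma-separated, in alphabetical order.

labor: 96/112 (slack 16)
feedstock: 169/173 (slack 4)
reactor time: 177/177 (binding)
cooling: 123/123 (binding)
By complementary slackness, a constraint with positive slack has shadow price 0 → feedstock, labor.

feedstock, labor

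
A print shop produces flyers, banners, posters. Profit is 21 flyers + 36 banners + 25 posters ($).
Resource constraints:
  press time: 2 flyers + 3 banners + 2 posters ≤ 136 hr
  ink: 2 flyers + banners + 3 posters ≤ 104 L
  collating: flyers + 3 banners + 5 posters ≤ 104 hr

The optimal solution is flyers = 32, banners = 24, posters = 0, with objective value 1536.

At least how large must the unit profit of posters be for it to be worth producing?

Check each constraint at x*: press time 136/136 (tight); ink 88/104 (slack 16); collating 104/104 (tight).
Slack constraints have shadow price 0 (complementary slackness).
The binding rows give the dual system: 2·y_press time + 1·y_collating = 21 and 3·y_press time + 3·y_collating = 36.
→ y_press time = 9 and y_collating = 3.
posters enters the basis when its profit ≥ yᵀa₃ = 9·2 + 3·5 = 33.

33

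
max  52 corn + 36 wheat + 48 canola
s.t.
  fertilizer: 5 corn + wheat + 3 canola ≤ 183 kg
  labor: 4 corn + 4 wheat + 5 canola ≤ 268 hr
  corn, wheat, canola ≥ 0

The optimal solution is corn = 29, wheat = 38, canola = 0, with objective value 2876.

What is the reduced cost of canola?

At the optimum: fertilizer uses 183 of 183 (binding); labor uses 268 of 268 (binding).
Dual feasibility on the basic columns requires 5·y_fertilizer + 4·y_labor = 52, 1·y_fertilizer + 4·y_labor = 36.
Solving: y_fertilizer = 4, y_labor = 8.
Reduced cost of canola: c₃ − yᵀa₃ = 48 − (4·3 + 8·5) = 48 − 52 = -4.

-4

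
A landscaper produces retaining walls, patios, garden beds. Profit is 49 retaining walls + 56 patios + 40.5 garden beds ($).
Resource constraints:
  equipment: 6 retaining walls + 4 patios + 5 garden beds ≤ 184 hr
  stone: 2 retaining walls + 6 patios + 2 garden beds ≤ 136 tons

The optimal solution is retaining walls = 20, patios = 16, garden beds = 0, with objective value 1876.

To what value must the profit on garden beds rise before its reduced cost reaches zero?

At the optimum: equipment uses 184 of 184 (binding); stone uses 136 of 136 (binding).
Dual feasibility on the basic columns requires 6·y_equipment + 2·y_stone = 49, 4·y_equipment + 6·y_stone = 56.
Solving: y_equipment = 6.5, y_stone = 5.
garden beds enters the basis when its profit ≥ yᵀa₃ = 6.5·5 + 5·2 = 42.5.

42.5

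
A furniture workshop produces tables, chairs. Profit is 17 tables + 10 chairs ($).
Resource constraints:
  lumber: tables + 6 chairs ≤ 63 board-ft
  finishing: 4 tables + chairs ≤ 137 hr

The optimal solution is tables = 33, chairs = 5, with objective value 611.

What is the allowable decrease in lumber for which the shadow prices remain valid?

Binding constraints: lumber, finishing. The basis is B = [[1,6],[4,1]] with det -23.
Per unit decrease in lumber, x* moves by d = (0.0435, -0.1739).
The basis stays optimal until chairs reaches 0; allowable decrease = 28.75 board-ft.

28.75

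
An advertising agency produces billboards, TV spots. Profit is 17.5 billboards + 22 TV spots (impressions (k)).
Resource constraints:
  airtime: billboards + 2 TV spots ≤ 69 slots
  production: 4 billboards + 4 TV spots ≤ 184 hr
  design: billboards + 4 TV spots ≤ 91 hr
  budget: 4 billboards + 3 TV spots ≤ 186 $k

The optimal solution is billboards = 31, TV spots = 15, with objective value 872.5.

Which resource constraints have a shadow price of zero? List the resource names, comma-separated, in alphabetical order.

airtime, budget

airtime: 61/69 (slack 8)
production: 184/184 (binding)
design: 91/91 (binding)
budget: 169/186 (slack 17)
By complementary slackness, a constraint with positive slack has shadow price 0 → airtime, budget.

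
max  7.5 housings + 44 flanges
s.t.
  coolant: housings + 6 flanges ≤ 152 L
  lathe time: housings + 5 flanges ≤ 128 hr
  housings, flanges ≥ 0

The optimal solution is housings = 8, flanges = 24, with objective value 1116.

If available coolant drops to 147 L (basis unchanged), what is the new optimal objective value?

At the optimum: coolant uses 152 of 152 (binding); lathe time uses 128 of 128 (binding).
From A_Bᵀ y = c: 1·y_coolant + 1·y_lathe time = 7.5; 6·y_coolant + 5·y_lathe time = 44.
Solving: y_coolant = 6.5, y_lathe time = 1.
Δz = y_coolant·Δb = 6.5 × (-5) = -32.5, so new z* = 1116 − 32.5 = 1083.5.

1083.5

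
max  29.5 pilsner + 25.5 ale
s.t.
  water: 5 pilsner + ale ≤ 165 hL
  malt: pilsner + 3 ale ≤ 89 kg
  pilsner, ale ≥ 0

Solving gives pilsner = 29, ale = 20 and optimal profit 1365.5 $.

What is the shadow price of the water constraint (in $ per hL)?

Both water and malt are binding at x*.
The binding rows give the dual system: 5·y_water + 1·y_malt = 29.5 and 1·y_water + 3·y_malt = 25.5.
This yields shadow prices y_water = 4.5, y_malt = 7.
Shadow price of water = 4.5.

4.5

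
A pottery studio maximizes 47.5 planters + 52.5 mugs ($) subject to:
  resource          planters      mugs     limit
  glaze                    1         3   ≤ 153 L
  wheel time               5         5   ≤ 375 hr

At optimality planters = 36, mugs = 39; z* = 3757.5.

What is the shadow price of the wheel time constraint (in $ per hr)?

9

At the optimum: glaze uses 153 of 153 (binding); wheel time uses 375 of 375 (binding).
The binding rows give the dual system: 1·y_glaze + 5·y_wheel time = 47.5 and 3·y_glaze + 5·y_wheel time = 52.5.
This yields shadow prices y_glaze = 2.5, y_wheel time = 9.
Shadow price of wheel time = 9.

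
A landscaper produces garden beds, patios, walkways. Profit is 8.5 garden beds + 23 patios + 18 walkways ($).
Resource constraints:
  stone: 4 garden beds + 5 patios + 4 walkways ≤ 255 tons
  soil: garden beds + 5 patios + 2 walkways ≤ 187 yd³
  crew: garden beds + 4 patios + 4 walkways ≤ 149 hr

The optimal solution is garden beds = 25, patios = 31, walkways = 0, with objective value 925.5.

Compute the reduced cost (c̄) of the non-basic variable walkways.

Binding: stone and crew. Non-binding: soil (7 unused).
Since soil is not tight, its dual is 0.
From A_Bᵀ y = c: 4·y_stone + 1·y_crew = 8.5; 5·y_stone + 4·y_crew = 23.
Solving: y_stone = 1, y_crew = 4.5.
Reduced cost of walkways: c₃ − yᵀa₃ = 18 − (1·4 + 4.5·4) = 18 − 22 = -4.

-4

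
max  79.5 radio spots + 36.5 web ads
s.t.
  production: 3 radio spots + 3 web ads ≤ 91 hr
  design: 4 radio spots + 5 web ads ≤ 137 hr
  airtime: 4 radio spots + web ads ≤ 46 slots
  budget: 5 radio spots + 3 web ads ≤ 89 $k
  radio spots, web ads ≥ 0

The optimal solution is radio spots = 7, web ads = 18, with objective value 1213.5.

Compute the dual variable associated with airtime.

At the optimum: production uses 75 of 91 (slack = 16); design uses 118 of 137 (slack = 19); airtime uses 46 of 46 (binding); budget uses 89 of 89 (binding).
By complementary slackness, y = 0 for the non-binding constraints.
From A_Bᵀ y = c: 4·y_airtime + 5·y_budget = 79.5; 1·y_airtime + 3·y_budget = 36.5.
→ y_airtime = 8 and y_budget = 9.5.
Shadow price of airtime = 8.

8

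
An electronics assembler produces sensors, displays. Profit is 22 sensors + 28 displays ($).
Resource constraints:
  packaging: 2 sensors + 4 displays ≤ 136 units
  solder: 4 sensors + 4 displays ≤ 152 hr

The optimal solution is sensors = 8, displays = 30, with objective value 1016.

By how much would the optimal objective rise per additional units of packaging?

3

Check each constraint at x*: packaging 136/136 (tight); solder 152/152 (tight).
From A_Bᵀ y = c: 2·y_packaging + 4·y_solder = 22; 4·y_packaging + 4·y_solder = 28.
→ y_packaging = 3 and y_solder = 4.
Shadow price of packaging = 3.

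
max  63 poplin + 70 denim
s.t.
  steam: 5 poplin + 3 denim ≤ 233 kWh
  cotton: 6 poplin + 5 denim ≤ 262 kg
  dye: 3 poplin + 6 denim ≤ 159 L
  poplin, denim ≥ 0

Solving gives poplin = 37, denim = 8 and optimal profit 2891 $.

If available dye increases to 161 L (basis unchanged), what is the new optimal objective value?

Check each constraint at x*: steam 209/233 (slack 24); cotton 262/262 (tight); dye 159/159 (tight).
Slack constraints have shadow price 0 (complementary slackness).
The binding rows give the dual system: 6·y_cotton + 3·y_dye = 63 and 5·y_cotton + 6·y_dye = 70.
This yields shadow prices y_cotton = 8, y_dye = 5.
Δz = y_dye·Δb = 5 × (2) = 10, so new z* = 2891 + 10 = 2901.

2901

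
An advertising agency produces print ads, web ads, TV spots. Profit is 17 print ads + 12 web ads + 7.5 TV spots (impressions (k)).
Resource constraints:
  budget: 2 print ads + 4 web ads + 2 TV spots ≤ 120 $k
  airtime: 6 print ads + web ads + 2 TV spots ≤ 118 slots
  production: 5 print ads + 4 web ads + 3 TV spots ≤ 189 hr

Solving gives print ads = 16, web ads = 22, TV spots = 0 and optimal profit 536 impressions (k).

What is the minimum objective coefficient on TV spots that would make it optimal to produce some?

At the optimum: budget uses 120 of 120 (binding); airtime uses 118 of 118 (binding); production uses 168 of 189 (slack = 21).
Since production is not tight, its dual is 0.
Dual feasibility on the basic columns requires 2·y_budget + 6·y_airtime = 17, 4·y_budget + 1·y_airtime = 12.
Solving: y_budget = 2.5, y_airtime = 2.
TV spots enters the basis when its profit ≥ yᵀa₃ = 2.5·2 + 2·2 = 9.

9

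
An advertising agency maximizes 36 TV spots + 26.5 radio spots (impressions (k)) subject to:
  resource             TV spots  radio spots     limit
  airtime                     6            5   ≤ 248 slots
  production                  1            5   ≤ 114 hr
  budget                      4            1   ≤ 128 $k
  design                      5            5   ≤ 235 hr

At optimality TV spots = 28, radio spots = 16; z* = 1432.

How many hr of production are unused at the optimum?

production used = 1·28 + 5·16 = 108; slack = 114 − 108 = 6.

6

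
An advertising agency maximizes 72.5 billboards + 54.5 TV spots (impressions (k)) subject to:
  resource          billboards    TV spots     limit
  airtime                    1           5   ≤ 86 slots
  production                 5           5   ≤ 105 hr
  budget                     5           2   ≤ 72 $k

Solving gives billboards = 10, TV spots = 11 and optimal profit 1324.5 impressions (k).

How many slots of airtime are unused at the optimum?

airtime used = 1·10 + 5·11 = 65; slack = 86 − 65 = 21.

21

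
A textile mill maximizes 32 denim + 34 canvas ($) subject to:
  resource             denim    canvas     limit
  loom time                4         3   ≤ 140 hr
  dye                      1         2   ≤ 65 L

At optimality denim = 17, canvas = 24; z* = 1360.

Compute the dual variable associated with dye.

8

Check each constraint at x*: loom time 140/140 (tight); dye 65/65 (tight).
From A_Bᵀ y = c: 4·y_loom time + 1·y_dye = 32; 3·y_loom time + 2·y_dye = 34.
→ y_loom time = 6 and y_dye = 8.
Shadow price of dye = 8.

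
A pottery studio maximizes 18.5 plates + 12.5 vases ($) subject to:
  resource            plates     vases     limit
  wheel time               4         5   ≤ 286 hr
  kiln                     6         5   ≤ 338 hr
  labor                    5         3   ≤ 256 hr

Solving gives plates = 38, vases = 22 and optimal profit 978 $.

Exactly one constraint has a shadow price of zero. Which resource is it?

wheel time: 262/286 (slack 24)
kiln: 338/338 (binding)
labor: 256/256 (binding)
By complementary slackness, a constraint with positive slack has shadow price 0 → wheel time.

wheel time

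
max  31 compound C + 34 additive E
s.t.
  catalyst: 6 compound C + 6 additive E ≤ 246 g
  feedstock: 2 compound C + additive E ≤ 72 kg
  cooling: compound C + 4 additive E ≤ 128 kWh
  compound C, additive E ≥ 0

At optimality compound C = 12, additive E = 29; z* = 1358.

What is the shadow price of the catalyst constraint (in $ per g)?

Check each constraint at x*: catalyst 246/246 (tight); feedstock 53/72 (slack 19); cooling 128/128 (tight).
Slack constraints have shadow price 0 (complementary slackness).
Dual feasibility on the basic columns requires 6·y_catalyst + 1·y_cooling = 31, 6·y_catalyst + 4·y_cooling = 34.
→ y_catalyst = 5 and y_cooling = 1.
Shadow price of catalyst = 5.

5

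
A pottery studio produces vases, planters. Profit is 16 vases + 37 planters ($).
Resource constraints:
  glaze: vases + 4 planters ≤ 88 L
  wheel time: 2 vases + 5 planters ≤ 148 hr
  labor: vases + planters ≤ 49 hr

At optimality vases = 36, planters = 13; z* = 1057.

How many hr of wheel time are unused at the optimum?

11

wheel time used = 2·36 + 5·13 = 137; slack = 148 − 137 = 11.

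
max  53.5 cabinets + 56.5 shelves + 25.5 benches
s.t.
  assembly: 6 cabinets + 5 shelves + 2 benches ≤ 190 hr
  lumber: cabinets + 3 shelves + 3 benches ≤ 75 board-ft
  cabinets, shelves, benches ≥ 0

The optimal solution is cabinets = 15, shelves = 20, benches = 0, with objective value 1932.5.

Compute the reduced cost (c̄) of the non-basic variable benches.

-7

Both assembly and lumber are binding at x*.
From A_Bᵀ y = c: 6·y_assembly + 1·y_lumber = 53.5; 5·y_assembly + 3·y_lumber = 56.5.
→ y_assembly = 8 and y_lumber = 5.5.
Reduced cost of benches: c₃ − yᵀa₃ = 25.5 − (8·2 + 5.5·3) = 25.5 − 32.5 = -7.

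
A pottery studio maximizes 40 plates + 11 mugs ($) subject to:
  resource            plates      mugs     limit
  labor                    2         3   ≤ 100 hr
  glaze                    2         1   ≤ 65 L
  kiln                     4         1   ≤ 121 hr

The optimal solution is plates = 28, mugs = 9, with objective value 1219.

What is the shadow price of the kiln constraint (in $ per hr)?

Check each constraint at x*: labor 83/100 (slack 17); glaze 65/65 (tight); kiln 121/121 (tight).
Slack constraints have shadow price 0 (complementary slackness).
Dual feasibility on the basic columns requires 2·y_glaze + 4·y_kiln = 40, 1·y_glaze + 1·y_kiln = 11.
This yields shadow prices y_glaze = 2, y_kiln = 9.
Shadow price of kiln = 9.

9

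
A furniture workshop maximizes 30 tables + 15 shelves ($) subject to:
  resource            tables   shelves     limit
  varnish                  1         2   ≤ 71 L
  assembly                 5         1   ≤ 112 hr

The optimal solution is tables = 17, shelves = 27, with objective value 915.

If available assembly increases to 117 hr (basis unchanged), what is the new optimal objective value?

940

Check each constraint at x*: varnish 71/71 (tight); assembly 112/112 (tight).
The binding rows give the dual system: 1·y_varnish + 5·y_assembly = 30 and 2·y_varnish + 1·y_assembly = 15.
This yields shadow prices y_varnish = 5, y_assembly = 5.
Δz = y_assembly·Δb = 5 × (5) = 25, so new z* = 915 + 25 = 940.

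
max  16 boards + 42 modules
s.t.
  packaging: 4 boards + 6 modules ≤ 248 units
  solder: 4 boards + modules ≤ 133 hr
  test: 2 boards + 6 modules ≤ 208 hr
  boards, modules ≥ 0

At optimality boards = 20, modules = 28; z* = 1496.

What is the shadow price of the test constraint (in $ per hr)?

Binding: packaging and test. Non-binding: solder (25 unused).
Slack constraints have shadow price 0 (complementary slackness).
From A_Bᵀ y = c: 4·y_packaging + 2·y_test = 16; 6·y_packaging + 6·y_test = 42.
This yields shadow prices y_packaging = 1, y_test = 6.
Shadow price of test = 6.

6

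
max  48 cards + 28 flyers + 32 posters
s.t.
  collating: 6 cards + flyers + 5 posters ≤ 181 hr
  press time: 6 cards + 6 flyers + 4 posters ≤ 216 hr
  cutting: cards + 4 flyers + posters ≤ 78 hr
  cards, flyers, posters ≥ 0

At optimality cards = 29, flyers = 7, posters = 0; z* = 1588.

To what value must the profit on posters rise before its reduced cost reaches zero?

Check each constraint at x*: collating 181/181 (tight); press time 216/216 (tight); cutting 57/78 (slack 21).
Since cutting is not tight, its dual is 0.
The binding rows give the dual system: 6·y_collating + 6·y_press time = 48 and 1·y_collating + 6·y_press time = 28.
Solving: y_collating = 4, y_press time = 4.
posters enters the basis when its profit ≥ yᵀa₃ = 4·5 + 4·4 = 36.

36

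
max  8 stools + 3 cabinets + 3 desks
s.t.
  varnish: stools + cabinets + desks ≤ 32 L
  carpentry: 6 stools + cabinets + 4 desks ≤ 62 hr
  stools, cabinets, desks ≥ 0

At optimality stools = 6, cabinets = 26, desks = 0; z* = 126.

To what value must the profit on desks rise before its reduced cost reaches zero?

Check each constraint at x*: varnish 32/32 (tight); carpentry 62/62 (tight).
From A_Bᵀ y = c: 1·y_varnish + 6·y_carpentry = 8; 1·y_varnish + 1·y_carpentry = 3.
This yields shadow prices y_varnish = 2, y_carpentry = 1.
desks enters the basis when its profit ≥ yᵀa₃ = 2·1 + 1·4 = 6.

6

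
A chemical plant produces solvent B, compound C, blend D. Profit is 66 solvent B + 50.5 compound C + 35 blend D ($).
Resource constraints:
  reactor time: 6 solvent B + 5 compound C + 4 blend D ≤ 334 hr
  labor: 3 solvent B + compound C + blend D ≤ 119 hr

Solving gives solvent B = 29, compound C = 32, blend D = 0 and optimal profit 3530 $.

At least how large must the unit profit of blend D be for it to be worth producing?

At the optimum: reactor time uses 334 of 334 (binding); labor uses 119 of 119 (binding).
The binding rows give the dual system: 6·y_reactor time + 3·y_labor = 66 and 5·y_reactor time + 1·y_labor = 50.5.
→ y_reactor time = 9.5 and y_labor = 3.
blend D enters the basis when its profit ≥ yᵀa₃ = 9.5·4 + 3·1 = 41.

41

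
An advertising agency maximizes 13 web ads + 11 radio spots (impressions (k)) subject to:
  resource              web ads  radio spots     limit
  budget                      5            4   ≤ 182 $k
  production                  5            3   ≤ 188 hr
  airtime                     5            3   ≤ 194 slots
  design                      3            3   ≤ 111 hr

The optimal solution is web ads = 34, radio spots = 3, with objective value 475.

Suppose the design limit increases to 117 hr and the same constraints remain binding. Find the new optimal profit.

481

Binding: budget and design. Non-binding: production (9 unused), airtime (15 unused).
Since production, airtime are not tight, their duals are 0.
Dual feasibility on the basic columns requires 5·y_budget + 3·y_design = 13, 4·y_budget + 3·y_design = 11.
→ y_budget = 2 and y_design = 1.
Δz = y_design·Δb = 1 × (6) = 6, so new z* = 475 + 6 = 481.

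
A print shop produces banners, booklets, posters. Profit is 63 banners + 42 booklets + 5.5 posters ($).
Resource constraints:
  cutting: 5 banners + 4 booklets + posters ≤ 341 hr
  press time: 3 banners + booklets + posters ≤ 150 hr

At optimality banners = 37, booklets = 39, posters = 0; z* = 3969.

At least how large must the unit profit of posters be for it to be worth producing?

15

Both cutting and press time are binding at x*.
The binding rows give the dual system: 5·y_cutting + 3·y_press time = 63 and 4·y_cutting + 1·y_press time = 42.
Solving: y_cutting = 9, y_press time = 6.
posters enters the basis when its profit ≥ yᵀa₃ = 9·1 + 6·1 = 15.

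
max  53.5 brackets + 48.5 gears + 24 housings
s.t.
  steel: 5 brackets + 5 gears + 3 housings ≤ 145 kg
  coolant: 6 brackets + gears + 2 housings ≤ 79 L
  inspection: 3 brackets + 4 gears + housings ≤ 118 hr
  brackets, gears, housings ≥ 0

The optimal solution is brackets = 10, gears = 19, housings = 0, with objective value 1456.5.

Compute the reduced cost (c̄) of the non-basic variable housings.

Binding: steel and coolant. Non-binding: inspection (12 unused).
By complementary slackness, y = 0 for the non-binding constraint.
The binding rows give the dual system: 5·y_steel + 6·y_coolant = 53.5 and 5·y_steel + 1·y_coolant = 48.5.
This yields shadow prices y_steel = 9.5, y_coolant = 1.
Reduced cost of housings: c₃ − yᵀa₃ = 24 − (9.5·3 + 1·2) = 24 − 30.5 = -6.5.

-6.5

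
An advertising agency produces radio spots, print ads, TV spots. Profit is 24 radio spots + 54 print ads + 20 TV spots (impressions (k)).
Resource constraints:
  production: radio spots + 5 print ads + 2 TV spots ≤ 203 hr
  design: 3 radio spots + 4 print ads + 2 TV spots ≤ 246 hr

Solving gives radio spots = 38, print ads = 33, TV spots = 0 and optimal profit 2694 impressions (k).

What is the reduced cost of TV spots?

Both production and design are binding at x*.
The binding rows give the dual system: 1·y_production + 3·y_design = 24 and 5·y_production + 4·y_design = 54.
This yields shadow prices y_production = 6, y_design = 6.
Reduced cost of TV spots: c₃ − yᵀa₃ = 20 − (6·2 + 6·2) = 20 − 24 = -4.

-4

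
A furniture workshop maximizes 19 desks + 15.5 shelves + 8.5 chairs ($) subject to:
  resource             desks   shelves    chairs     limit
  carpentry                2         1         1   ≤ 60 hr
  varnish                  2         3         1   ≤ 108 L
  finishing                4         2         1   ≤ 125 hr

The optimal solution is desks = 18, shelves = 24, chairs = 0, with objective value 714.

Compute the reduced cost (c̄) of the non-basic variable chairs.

Check each constraint at x*: carpentry 60/60 (tight); varnish 108/108 (tight); finishing 120/125 (slack 5).
By complementary slackness, y = 0 for the non-binding constraint.
The binding rows give the dual system: 2·y_carpentry + 2·y_varnish = 19 and 1·y_carpentry + 3·y_varnish = 15.5.
This yields shadow prices y_carpentry = 6.5, y_varnish = 3.
Reduced cost of chairs: c₃ − yᵀa₃ = 8.5 − (6.5·1 + 3·1) = 8.5 − 9.5 = -1.

-1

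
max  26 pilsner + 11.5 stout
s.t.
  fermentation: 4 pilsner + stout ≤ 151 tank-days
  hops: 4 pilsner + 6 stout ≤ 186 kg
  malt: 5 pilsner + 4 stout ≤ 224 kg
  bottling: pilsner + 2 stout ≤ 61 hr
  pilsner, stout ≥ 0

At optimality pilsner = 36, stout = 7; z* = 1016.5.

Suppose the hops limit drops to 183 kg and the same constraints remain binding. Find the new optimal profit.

At the optimum: fermentation uses 151 of 151 (binding); hops uses 186 of 186 (binding); malt uses 208 of 224 (slack = 16); bottling uses 50 of 61 (slack = 11).
Since malt, bottling are not tight, their duals are 0.
From A_Bᵀ y = c: 4·y_fermentation + 4·y_hops = 26; 1·y_fermentation + 6·y_hops = 11.5.
Solving: y_fermentation = 5.5, y_hops = 1.
Δz = y_hops·Δb = 1 × (-3) = -3, so new z* = 1016.5 − 3 = 1013.5.

1013.5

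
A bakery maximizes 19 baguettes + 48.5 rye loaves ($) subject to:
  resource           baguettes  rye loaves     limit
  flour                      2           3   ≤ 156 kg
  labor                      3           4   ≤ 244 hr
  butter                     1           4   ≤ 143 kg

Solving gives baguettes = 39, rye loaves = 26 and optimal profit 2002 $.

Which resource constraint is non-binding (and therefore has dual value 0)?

flour: 156/156 (binding)
labor: 221/244 (slack 23)
butter: 143/143 (binding)
By complementary slackness, a constraint with positive slack has shadow price 0 → labor.

labor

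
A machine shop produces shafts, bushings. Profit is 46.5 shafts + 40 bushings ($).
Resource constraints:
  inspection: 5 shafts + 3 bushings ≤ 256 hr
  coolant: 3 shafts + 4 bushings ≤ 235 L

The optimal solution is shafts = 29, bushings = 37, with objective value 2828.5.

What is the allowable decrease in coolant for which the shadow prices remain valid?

81.4

Binding constraints: inspection, coolant. The basis is B = [[5,3],[3,4]] with det 11.
Per unit decrease in coolant, x* moves by d = (0.2727, -0.4545).
The basis stays optimal until bushings reaches 0; allowable decrease = 81.4 L.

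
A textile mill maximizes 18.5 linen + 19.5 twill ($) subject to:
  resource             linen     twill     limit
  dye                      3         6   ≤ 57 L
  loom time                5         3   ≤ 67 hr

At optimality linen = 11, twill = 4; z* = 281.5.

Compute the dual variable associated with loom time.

2.5

At the optimum: dye uses 57 of 57 (binding); loom time uses 67 of 67 (binding).
From A_Bᵀ y = c: 3·y_dye + 5·y_loom time = 18.5; 6·y_dye + 3·y_loom time = 19.5.
This yields shadow prices y_dye = 2, y_loom time = 2.5.
Shadow price of loom time = 2.5.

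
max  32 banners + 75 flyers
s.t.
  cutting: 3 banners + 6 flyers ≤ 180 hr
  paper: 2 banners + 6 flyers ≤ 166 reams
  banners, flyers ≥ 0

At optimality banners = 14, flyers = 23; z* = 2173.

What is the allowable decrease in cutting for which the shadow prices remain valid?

Binding constraints: cutting, paper. The basis is B = [[3,6],[2,6]] with det 6.
Per unit decrease in cutting, x* moves by d = (-1, 0.3333).
The basis stays optimal until banners reaches 0; allowable decrease = 14 hr.

14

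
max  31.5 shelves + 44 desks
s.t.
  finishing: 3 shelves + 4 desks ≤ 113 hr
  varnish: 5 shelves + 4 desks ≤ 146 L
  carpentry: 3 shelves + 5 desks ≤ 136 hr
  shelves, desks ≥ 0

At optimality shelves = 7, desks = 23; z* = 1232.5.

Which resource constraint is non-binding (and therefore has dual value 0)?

varnish

finishing: 113/113 (binding)
varnish: 127/146 (slack 19)
carpentry: 136/136 (binding)
By complementary slackness, a constraint with positive slack has shadow price 0 → varnish.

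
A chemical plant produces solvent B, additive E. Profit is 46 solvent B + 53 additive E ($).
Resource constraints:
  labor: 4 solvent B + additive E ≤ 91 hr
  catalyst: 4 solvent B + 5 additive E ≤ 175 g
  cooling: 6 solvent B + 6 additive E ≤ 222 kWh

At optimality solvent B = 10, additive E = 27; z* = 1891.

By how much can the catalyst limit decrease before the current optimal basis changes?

8

Binding constraints: catalyst, cooling. The basis is B = [[4,5],[6,6]] with det -6.
Per unit decrease in catalyst, x* moves by d = (1, -1).
The basis stays optimal until labor becomes binding; allowable decrease = 8 g.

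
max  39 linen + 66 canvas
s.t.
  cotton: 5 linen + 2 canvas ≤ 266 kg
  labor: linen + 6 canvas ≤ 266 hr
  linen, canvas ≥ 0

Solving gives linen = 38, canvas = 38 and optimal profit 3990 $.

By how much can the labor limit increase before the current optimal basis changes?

532

Binding constraints: cotton, labor. The basis is B = [[5,2],[1,6]] with det 28.
Per unit increase in labor, x* moves by d = (-0.0714, 0.1786).
The basis stays optimal until linen reaches 0; allowable increase = 532 hr.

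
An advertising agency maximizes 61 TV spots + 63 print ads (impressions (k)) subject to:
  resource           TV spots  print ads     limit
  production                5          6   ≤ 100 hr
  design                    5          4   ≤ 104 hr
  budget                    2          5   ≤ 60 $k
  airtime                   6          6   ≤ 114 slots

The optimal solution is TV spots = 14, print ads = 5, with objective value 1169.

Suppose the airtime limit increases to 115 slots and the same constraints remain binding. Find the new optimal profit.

1177.5

Check each constraint at x*: production 100/100 (tight); design 90/104 (slack 14); budget 53/60 (slack 7); airtime 114/114 (tight).
By complementary slackness, y = 0 for the non-binding constraints.
From A_Bᵀ y = c: 5·y_production + 6·y_airtime = 61; 6·y_production + 6·y_airtime = 63.
This yields shadow prices y_production = 2, y_airtime = 8.5.
Δz = y_airtime·Δb = 8.5 × (1) = 8.5, so new z* = 1169 + 8.5 = 1177.5.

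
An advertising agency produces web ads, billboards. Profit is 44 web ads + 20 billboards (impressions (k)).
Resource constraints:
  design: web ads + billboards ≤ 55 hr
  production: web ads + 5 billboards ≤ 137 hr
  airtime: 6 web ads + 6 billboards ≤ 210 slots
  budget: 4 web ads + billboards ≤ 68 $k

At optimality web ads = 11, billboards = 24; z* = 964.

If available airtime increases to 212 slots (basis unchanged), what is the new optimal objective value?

Binding: airtime and budget. Non-binding: design (20 unused), production (6 unused).
Since design, production are not tight, their duals are 0.
From A_Bᵀ y = c: 6·y_airtime + 4·y_budget = 44; 6·y_airtime + 1·y_budget = 20.
Solving: y_airtime = 2, y_budget = 8.
Δz = y_airtime·Δb = 2 × (2) = 4, so new z* = 964 + 4 = 968.

968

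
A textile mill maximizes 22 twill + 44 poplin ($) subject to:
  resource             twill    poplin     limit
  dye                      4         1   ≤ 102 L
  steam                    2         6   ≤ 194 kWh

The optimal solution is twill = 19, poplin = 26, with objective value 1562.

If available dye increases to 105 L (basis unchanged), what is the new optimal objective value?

1568

At the optimum: dye uses 102 of 102 (binding); steam uses 194 of 194 (binding).
Dual feasibility on the basic columns requires 4·y_dye + 2·y_steam = 22, 1·y_dye + 6·y_steam = 44.
→ y_dye = 2 and y_steam = 7.
Δz = y_dye·Δb = 2 × (3) = 6, so new z* = 1562 + 6 = 1568.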